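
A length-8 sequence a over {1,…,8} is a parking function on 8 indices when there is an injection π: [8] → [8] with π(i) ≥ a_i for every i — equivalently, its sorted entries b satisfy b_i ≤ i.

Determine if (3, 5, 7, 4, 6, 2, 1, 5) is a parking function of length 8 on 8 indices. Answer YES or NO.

YES

Order a: b = (1, 2, 3, 4, 5, 5, 6, 7).
  b_1=1 ≤ 1
  b_2=2 ≤ 2
  b_3=3 ≤ 3
  b_4=4 ≤ 4
  b_5=5 ≤ 5
  b_6=5 ≤ 6
  b_7=6 ≤ 7
  b_8=7 ≤ 8
All bounds hold ⇒ YES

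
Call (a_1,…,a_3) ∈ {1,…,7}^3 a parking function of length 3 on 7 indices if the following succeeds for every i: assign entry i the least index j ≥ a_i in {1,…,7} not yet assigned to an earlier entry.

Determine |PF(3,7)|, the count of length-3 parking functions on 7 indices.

#PF = (7+1−3)·(7+1)^{3−1} = 5 · 64 = 320 [KW]
E.g. (7,2,6) → sorted (2,6,7): b_i ≤ 4+i ∀i, a PF.

320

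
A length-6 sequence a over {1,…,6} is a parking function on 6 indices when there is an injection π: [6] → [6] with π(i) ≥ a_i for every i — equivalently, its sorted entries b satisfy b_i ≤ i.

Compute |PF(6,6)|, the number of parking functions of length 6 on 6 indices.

#PF = (6−6+1)·(6+1)^(6−1) = 1·16807 = 16807 (Pollak)
E.g. (6,2,3,3,4,1) → sorted (1,2,3,3,4,6): b_i ≤ i ∀i, a PF.

16807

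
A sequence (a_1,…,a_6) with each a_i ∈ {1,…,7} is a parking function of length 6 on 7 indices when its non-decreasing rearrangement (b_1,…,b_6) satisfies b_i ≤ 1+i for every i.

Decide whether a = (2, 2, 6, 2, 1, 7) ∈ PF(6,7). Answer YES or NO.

YES

Order a: b = (1, 2, 2, 2, 6, 7).
  b_1=1 ≤ 2
  b_2=2 ≤ 3
  b_3=2 ≤ 4
  b_4=2 ≤ 5
  b_5=6 ≤ 6
  b_6=7 ≤ 7
All bounds hold ⇒ YES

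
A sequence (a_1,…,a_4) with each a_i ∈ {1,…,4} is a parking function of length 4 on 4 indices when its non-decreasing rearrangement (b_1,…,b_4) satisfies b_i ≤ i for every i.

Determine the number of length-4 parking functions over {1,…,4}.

125

|PF(4,4)| = (4−4+1)·(4+1)^(4−1) = 1 · 125 = 125 [KW]
Example (2,1,4,3) → sorted (1,2,3,4): b_i ≤ i ∀i, a PF.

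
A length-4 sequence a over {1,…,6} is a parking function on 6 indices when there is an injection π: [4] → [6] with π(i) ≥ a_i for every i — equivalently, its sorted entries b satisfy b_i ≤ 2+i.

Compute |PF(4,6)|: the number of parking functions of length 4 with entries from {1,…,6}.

1029

Count = (7−4)·7^(4−1) = 3·343 = 1029 [KW]
E.g. (3,3,4,1) → sorted (1,3,3,4): b_i ≤ 2+i ∀i, a PF.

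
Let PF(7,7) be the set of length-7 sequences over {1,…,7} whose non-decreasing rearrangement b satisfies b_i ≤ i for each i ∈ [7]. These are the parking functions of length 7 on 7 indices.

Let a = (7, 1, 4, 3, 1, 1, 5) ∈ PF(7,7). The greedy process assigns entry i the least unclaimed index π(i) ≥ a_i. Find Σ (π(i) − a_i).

Σπ(i) = 1+…+7 = 28; Σa = 7+1+4+3+1+1+5 = 22; disp = 28−22 = 6.

6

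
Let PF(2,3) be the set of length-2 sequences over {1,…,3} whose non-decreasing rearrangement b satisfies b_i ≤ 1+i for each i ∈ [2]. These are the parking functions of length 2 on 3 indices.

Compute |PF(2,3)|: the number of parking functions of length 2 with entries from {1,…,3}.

8

|PF| = 2·4^1 = 2 · 4 = 8 [KW]
Example (2,2) → sorted (2,2): b_i ≤ 1+i ∀i, a PF.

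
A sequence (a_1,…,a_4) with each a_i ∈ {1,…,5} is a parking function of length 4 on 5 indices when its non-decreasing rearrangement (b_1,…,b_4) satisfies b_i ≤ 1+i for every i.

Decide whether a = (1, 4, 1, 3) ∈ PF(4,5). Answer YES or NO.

Sorted: b = (1, 1, 3, 4).
  b_1=1 ≤ 2
  b_2=1 ≤ 3
  b_3=3 ≤ 4
  b_4=4 ≤ 5
All bounds hold ⇒ YES

YES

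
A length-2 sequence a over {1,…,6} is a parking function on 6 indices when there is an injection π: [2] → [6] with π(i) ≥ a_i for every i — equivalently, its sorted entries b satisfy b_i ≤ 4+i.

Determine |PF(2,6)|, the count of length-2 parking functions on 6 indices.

35

#PF = (6+1−2)·(6+1)^{2−1} = 5·7 = 35 [KW]
E.g. (2,3) → sorted (2,3): b_i ≤ 4+i ∀i, a PF.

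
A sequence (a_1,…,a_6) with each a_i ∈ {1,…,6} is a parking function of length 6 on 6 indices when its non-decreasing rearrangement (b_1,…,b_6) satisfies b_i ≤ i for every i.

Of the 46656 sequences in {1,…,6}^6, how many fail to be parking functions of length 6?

|PF| = (6−6+1)·(6+1)^(6−1) = 1·16807 = 16807 (Pollak)
One tuple (2,6,5,3,1,6) → sorted (1,2,3,5,6,6): b_4=5>4, not a PF.
So 46656 − 16807 = 29849 fail.

29849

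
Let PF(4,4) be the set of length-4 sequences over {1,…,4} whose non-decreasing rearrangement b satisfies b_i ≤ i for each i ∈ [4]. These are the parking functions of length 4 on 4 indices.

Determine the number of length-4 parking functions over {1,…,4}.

Count = (4+1−4)·(4+1)^{4−1} = 1·125 = 125
One tuple (3,1,2,1) → sorted (1,1,2,3): b_i ≤ i ∀i, a PF.

125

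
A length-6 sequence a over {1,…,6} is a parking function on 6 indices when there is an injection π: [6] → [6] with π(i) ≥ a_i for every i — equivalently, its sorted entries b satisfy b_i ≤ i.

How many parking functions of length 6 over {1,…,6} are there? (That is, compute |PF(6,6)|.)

16807

|PF(6,6)| = (7−6)·7^(6−1) = 1·16807 = 16807 (Konheim–Weiss)
Example (4,1,3,3,5,2) → sorted (1,2,3,3,4,5): b_i ≤ i ∀i, a PF.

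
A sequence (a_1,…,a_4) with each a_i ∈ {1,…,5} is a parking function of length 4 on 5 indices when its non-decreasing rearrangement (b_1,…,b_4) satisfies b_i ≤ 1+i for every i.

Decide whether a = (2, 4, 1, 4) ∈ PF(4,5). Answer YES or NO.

YES

Rearranged: b = (1, 2, 4, 4).
  b_1=1 ≤ 2
  b_2=2 ≤ 3
  b_3=4 ≤ 4
  b_4=4 ≤ 5
All bounds hold ⇒ YES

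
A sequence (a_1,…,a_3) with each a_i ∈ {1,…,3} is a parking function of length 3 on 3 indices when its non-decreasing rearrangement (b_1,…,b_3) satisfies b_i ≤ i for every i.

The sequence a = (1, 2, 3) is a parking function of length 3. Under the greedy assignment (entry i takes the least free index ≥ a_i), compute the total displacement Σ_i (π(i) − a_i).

Σπ = 3·4/2 = 6 (π permutes [3]); Σa = 1+2+3 = 6; disp = 6−6 = 0.

0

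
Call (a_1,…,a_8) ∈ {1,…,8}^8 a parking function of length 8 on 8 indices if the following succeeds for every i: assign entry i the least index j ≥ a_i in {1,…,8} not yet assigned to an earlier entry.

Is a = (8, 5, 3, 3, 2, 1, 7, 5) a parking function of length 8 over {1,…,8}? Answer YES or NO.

Order a: b = (1, 2, 3, 3, 5, 5, 7, 8).
  b_1=1 ≤ 1
  b_2=2 ≤ 2
  b_3=3 ≤ 3
  b_4=3 ≤ 4
  b_5=5 ≤ 5
  b_6=5 ≤ 6
  b_7=7 ≤ 7
  b_8=8 ≤ 8
All bounds hold ⇒ YES

YES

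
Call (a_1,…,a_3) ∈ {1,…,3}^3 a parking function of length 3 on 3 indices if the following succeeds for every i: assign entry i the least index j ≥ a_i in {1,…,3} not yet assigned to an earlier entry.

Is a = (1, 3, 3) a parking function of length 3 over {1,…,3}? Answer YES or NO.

NO

Rearranged: b = (1, 3, 3).
  b_1=1 ≤ 1
  b_2=3 > 2
  fails at i=2 ⇒ NO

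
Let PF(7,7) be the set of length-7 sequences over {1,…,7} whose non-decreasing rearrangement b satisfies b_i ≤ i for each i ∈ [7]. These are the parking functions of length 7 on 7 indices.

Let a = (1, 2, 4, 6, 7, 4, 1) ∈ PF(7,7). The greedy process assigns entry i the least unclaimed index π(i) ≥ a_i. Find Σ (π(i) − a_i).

3

Σπ = 7·8/2 = 28 (π permutes [7]); Σa = 1+2+4+6+7+4+1 = 25; disp = 28−25 = 3.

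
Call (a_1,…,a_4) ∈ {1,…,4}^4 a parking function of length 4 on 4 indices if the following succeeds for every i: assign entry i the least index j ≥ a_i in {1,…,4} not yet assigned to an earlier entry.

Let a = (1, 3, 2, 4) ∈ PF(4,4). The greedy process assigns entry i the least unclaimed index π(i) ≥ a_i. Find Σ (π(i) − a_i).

0

Σπ(i) = 1+…+4 = 10; Σa = 1+3+2+4 = 10; disp = 10−10 = 0.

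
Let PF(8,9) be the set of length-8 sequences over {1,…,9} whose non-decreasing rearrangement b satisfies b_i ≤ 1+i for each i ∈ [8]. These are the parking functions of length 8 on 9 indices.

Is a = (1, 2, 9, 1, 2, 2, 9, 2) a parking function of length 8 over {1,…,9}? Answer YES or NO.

NO

Order a: b = (1, 1, 2, 2, 2, 2, 9, 9).
  b_1=1 ≤ 2
  b_2=1 ≤ 3
  b_3=2 ≤ 4
  b_4=2 ≤ 5
  b_5=2 ≤ 6
  b_6=2 ≤ 7
  b_7=9 > 8
  fails at i=7 ⇒ NO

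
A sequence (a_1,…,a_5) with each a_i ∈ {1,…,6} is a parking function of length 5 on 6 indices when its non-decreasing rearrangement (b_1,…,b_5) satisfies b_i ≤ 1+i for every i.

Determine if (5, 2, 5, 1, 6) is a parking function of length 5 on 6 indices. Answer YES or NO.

NO

Sorted: b = (1, 2, 5, 5, 6).
  b_1=1 ≤ 2
  b_2=2 ≤ 3
  b_3=5 > 4
  fails at i=3 ⇒ NO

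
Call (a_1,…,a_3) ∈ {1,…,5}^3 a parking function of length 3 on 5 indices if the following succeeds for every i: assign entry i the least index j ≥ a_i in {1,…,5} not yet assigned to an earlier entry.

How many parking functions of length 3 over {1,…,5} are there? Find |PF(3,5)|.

108

Count = (6−3)·6^(3−1) = 3 · 36 = 108 (Pollak)
Example (2,1,1) → sorted (1,1,2): b_i ≤ 2+i ∀i, a PF.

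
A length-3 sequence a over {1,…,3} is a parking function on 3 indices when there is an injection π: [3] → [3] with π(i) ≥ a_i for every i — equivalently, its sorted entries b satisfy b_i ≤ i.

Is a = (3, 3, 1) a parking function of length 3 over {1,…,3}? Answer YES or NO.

NO

Rearranged: b = (1, 3, 3).
  b_1=1 ≤ 1
  b_2=3 > 2
  fails at i=2 ⇒ NO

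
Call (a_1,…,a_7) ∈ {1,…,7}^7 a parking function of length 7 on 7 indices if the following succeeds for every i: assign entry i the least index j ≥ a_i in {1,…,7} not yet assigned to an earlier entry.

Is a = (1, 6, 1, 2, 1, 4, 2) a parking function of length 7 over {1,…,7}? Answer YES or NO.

Order a: b = (1, 1, 1, 2, 2, 4, 6).
  b_1=1 ≤ 1
  b_2=1 ≤ 2
  b_3=1 ≤ 3
  b_4=2 ≤ 4
  b_5=2 ≤ 5
  b_6=4 ≤ 6
  b_7=6 ≤ 7
All bounds hold ⇒ YES

YES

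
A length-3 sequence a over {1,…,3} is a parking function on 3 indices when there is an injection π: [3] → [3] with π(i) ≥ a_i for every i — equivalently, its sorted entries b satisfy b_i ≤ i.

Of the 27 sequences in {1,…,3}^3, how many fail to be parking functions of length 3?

11

Count = (3+1−3)·(3+1)^{3−1} = 1·16 = 16 (Pollak)
Check (3,3,1) → sorted (1,3,3): b_2=3>2, not a PF.
Total 27; non-PF = 27−16 = 11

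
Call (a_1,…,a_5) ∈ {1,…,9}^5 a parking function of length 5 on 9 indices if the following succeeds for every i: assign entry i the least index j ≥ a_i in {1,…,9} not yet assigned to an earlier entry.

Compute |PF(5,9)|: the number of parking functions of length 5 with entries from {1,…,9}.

Count = 5·10^4 = 5 · 10000 = 50000 [KW]
One tuple (9,7,2,5,1) → sorted (1,2,5,7,9): b_i ≤ 4+i ∀i, a PF.

50000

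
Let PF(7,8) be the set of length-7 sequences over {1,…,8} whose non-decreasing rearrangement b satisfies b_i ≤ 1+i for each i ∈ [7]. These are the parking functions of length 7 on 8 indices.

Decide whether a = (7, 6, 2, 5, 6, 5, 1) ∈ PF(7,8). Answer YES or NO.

Rearranged: b = (1, 2, 5, 5, 6, 6, 7).
  b_1=1 ≤ 2
  b_2=2 ≤ 3
  b_3=5 > 4
  fails at i=3 ⇒ NO

NO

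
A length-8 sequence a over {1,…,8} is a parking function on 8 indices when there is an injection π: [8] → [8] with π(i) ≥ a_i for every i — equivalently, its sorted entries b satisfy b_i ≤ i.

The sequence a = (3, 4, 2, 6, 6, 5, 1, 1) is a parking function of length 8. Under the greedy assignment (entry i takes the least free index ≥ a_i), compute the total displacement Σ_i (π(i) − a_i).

8

Σπ(i) = 1+…+8 = 36; Σa = 3+4+2+6+6+5+1+1 = 28; disp = 36−28 = 8.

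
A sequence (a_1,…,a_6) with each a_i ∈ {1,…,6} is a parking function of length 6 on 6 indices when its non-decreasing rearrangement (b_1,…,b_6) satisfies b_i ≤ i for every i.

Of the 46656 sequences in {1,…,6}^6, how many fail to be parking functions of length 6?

|PF| = (7−6)·7^(6−1) = 1×16807 = 16807
Example (2,6,3,4,3,5) → sorted (2,3,3,4,5,6): b_1=2>1, not a PF.
So 46656 − 16807 = 29849 fail.

29849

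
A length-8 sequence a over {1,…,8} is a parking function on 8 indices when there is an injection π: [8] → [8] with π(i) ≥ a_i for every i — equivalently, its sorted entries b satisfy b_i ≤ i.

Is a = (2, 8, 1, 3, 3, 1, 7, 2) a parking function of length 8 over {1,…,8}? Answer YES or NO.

Rearranged: b = (1, 1, 2, 2, 3, 3, 7, 8).
  b_1=1 ≤ 1
  b_2=1 ≤ 2
  b_3=2 ≤ 3
  b_4=2 ≤ 4
  b_5=3 ≤ 5
  b_6=3 ≤ 6
  b_7=7 ≤ 7
  b_8=8 ≤ 8
All bounds hold ⇒ YES

YES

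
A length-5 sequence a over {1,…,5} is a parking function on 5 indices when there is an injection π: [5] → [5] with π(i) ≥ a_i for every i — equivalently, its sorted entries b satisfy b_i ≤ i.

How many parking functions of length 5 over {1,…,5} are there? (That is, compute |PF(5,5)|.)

1296

Count = (5+1−5)·(5+1)^{5−1} = 1 · 1296 = 1296
E.g. (4,3,1,5,1) → sorted (1,1,3,4,5): b_i ≤ i ∀i, a PF.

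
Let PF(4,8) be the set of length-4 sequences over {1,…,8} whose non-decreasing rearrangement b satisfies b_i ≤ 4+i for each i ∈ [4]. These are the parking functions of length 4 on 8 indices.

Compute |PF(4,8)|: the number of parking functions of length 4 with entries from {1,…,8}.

3645

|PF(4,8)| = 5·9^3 = 5·729 = 3645 (Konheim–Weiss)
E.g. (8,1,3,6) → sorted (1,3,6,8): b_i ≤ 4+i ∀i, a PF.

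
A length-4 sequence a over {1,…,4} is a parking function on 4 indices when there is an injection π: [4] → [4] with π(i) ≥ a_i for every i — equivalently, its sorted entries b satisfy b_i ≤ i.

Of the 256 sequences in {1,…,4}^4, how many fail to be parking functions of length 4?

131

|PF(4,4)| = 1·5^3 = 1·125 = 125 [KW]
Check (3,2,4,3) → sorted (2,3,3,4): b_1=2>1, not a PF.
So 256 − 125 = 131 fail.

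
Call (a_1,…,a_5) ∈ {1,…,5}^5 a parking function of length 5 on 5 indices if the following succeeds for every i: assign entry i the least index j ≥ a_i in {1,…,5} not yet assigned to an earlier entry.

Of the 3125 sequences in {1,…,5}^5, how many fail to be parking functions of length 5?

|PF| = (6−5)·6^(5−1) = 1×1296 = 1296
Example (5,4,2,4,4) → sorted (2,4,4,4,5): b_1=2>1, not a PF.
5^5 − 1296 = 3125 − 1296 = 1829

1829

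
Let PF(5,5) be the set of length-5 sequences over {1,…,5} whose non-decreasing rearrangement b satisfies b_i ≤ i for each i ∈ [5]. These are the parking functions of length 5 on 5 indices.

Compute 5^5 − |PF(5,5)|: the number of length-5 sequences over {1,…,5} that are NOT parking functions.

#PF = (5+1−5)·(5+1)^{5−1} = 1·1296 = 1296
Example (5,3,5,3,2) → sorted (2,3,3,5,5): b_1=2>1, not a PF.
So 3125 − 1296 = 1829 fail.

1829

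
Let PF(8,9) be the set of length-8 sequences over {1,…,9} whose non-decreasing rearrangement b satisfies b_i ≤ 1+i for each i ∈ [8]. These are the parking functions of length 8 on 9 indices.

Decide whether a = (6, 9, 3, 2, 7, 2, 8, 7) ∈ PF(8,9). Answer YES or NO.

Order a: b = (2, 2, 3, 6, 7, 7, 8, 9).
  b_1=2 ≤ 2
  b_2=2 ≤ 3
  b_3=3 ≤ 4
  b_4=6 > 5
  fails at i=4 ⇒ NO

NO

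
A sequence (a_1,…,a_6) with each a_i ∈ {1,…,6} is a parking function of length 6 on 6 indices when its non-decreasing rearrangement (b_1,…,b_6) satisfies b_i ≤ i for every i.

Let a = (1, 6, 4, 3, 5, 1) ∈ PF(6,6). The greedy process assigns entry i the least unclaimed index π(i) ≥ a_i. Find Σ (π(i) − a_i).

1

Σπ = 21 ({1..6} each once); Σa = 1+6+4+3+5+1 = 20; disp = 21−20 = 1.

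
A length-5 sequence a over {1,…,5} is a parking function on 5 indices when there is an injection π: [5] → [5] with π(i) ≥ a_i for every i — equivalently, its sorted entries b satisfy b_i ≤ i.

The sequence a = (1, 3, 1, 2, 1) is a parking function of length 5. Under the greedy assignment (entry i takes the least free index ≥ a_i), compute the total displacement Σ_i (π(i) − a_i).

7

Σπ(i) = 1+…+5 = 15; Σa = 1+3+1+2+1 = 8; disp = 15−8 = 7.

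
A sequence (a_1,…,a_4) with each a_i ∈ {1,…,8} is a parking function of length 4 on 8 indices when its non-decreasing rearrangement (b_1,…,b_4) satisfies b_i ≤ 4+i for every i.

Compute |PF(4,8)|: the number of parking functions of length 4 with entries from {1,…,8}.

#PF = (9−4)·9^(4−1) = 5×729 = 3645
Example (5,6,6,1) → sorted (1,5,6,6): b_i ≤ 4+i ∀i, a PF.

3645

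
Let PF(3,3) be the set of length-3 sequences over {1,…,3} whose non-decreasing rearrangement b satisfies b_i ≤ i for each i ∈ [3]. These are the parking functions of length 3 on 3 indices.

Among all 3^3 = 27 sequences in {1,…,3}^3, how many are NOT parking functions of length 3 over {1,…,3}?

11

|PF| = (3+1−3)·(3+1)^{3−1} = 1×16 = 16 [KW]
One tuple (3,3,1) → sorted (1,3,3): b_2=3>2, not a PF.
So 27 − 16 = 11 fail.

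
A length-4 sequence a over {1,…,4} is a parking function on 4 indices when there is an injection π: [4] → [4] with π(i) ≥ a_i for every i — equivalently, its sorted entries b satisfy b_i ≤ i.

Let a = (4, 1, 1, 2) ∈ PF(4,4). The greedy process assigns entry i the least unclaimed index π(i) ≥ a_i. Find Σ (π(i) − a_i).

Σπ = 4·5/2 = 10 (π permutes [4]); Σa = 4+1+1+2 = 8; disp = 10−8 = 2.

2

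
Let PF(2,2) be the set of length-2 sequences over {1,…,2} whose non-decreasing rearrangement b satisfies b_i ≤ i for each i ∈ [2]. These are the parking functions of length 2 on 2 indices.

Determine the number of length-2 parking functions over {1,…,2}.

|PF| = (3−2)·3^(2−1) = 1·3 = 3 [KW]
One tuple (1,2) → sorted (1,2): b_i ≤ i ∀i, a PF.

3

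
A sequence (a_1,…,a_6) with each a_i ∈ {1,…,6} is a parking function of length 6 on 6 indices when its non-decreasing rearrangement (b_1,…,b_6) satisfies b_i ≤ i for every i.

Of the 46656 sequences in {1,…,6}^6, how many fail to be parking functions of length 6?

29849

|PF(6,6)| = 1·7^5 = 1×16807 = 16807
Check (6,6,2,5,5,1) → sorted (1,2,5,5,6,6): b_3=5>3, not a PF.
Total 46656; non-PF = 46656−16807 = 29849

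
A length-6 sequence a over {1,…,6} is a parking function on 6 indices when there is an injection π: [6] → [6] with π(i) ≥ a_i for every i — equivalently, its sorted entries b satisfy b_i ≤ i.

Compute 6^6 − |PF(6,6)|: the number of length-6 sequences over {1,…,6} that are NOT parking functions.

|PF(6,6)| = 1·7^5 = 1×16807 = 16807 [KW]
One tuple (5,6,1,2,6,6) → sorted (1,2,5,6,6,6): b_3=5>3, not a PF.
6^6 − 16807 = 46656 − 16807 = 29849

29849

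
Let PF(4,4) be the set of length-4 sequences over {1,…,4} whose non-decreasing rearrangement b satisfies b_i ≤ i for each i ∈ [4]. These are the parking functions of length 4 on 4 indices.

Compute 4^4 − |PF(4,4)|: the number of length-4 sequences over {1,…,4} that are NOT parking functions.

|PF(4,4)| = (4+1−4)·(4+1)^{4−1} = 1 · 125 = 125 (Pollak)
E.g. (3,3,1,3) → sorted (1,3,3,3): b_2=3>2, not a PF.
So 256 − 125 = 131 fail.

131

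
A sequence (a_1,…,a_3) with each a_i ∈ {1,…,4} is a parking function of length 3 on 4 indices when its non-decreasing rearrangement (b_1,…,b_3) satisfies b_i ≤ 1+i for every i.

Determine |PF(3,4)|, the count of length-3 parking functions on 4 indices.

|PF(3,4)| = 2·5^2 = 2×25 = 50 (Pollak)
Check (3,3,1) → sorted (1,3,3): b_i ≤ 1+i ∀i, a PF.

50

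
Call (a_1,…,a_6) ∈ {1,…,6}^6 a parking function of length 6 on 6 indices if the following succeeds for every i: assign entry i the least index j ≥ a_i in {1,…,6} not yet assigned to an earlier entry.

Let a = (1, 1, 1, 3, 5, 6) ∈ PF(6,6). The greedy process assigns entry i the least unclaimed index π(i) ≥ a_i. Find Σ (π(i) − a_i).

Σπ = 6·7/2 = 21 (π permutes [6]); Σa = 1+1+1+3+5+6 = 17; disp = 21−17 = 4.

4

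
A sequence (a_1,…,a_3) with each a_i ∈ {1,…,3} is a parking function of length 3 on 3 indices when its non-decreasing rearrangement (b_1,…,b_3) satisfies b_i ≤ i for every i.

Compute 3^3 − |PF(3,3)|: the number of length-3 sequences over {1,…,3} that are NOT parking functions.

|PF| = (4−3)·4^(3−1) = 1 · 16 = 16
Example (3,3,2) → sorted (2,3,3): b_1=2>1, not a PF.
3^3 − 16 = 27 − 16 = 11

11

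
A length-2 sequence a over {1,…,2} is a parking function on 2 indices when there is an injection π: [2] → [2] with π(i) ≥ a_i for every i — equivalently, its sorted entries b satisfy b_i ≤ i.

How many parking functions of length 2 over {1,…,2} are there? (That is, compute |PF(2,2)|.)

3

|PF| = (2−2+1)·(2+1)^(2−1) = 1×3 = 3 (Konheim–Weiss)
Check (2,1) → sorted (1,2): b_i ≤ i ∀i, a PF.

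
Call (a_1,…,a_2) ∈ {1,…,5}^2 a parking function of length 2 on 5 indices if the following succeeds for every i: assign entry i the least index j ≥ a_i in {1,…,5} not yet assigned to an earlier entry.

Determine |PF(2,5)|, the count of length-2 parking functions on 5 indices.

|PF| = (5−2+1)·(5+1)^(2−1) = 4·6 = 24
Example (2,3) → sorted (2,3): b_i ≤ 3+i ∀i, a PF.

24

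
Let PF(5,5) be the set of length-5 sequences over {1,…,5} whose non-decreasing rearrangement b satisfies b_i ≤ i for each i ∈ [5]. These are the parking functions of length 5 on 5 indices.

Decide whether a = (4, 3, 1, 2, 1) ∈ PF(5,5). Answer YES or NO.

YES

Sorted: b = (1, 1, 2, 3, 4).
  b_1=1 ≤ 1
  b_2=1 ≤ 2
  b_3=2 ≤ 3
  b_4=3 ≤ 4
  b_5=4 ≤ 5
All bounds hold ⇒ YES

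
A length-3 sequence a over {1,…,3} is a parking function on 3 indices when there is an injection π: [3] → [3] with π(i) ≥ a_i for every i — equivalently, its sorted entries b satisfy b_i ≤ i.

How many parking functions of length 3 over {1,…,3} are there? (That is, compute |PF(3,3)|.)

16

Count = (3+1−3)·(3+1)^{3−1} = 1×16 = 16 (Konheim–Weiss)
One tuple (1,3,2) → sorted (1,2,3): b_i ≤ i ∀i, a PF.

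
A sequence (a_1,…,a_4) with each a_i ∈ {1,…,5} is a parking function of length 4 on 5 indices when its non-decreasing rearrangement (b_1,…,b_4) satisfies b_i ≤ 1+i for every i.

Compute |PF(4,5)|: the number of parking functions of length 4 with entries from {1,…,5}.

|PF| = 2·6^3 = 2 · 216 = 432 [KW]
One tuple (1,5,2,3) → sorted (1,2,3,5): b_i ≤ 1+i ∀i, a PF.

432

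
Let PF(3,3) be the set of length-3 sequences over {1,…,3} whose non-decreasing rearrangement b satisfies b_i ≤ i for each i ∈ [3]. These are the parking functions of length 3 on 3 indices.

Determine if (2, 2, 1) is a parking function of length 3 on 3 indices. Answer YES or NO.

Rearranged: b = (1, 2, 2).
  b_1=1 ≤ 1
  b_2=2 ≤ 2
  b_3=2 ≤ 3
All bounds hold ⇒ YES

YES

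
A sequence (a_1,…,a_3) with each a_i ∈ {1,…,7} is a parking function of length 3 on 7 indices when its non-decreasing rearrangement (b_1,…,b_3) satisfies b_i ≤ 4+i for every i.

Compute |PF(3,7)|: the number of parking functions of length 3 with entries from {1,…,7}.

320

Count = 5·8^2 = 5×64 = 320
E.g. (2,5,6) → sorted (2,5,6): b_i ≤ 4+i ∀i, a PF.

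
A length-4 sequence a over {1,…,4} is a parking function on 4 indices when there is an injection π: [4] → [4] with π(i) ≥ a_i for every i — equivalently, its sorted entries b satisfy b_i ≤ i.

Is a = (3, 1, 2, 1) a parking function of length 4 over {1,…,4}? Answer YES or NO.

Sorted: b = (1, 1, 2, 3).
  b_1=1 ≤ 1
  b_2=1 ≤ 2
  b_3=2 ≤ 3
  b_4=3 ≤ 4
All bounds hold ⇒ YES

YES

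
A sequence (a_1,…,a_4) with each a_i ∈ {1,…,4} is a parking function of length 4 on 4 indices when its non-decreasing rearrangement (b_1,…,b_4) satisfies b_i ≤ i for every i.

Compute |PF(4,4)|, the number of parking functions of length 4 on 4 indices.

125

Count = (5−4)·5^(4−1) = 1×125 = 125
Example (2,1,4,1) → sorted (1,1,2,4): b_i ≤ i ∀i, a PF.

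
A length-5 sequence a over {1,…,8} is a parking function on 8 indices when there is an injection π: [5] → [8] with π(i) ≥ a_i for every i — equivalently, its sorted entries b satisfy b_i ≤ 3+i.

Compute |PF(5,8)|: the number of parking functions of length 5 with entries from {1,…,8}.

26244

#PF = (9−5)·9^(5−1) = 4·6561 = 26244 (Pollak)
One tuple (7,3,1,3,4) → sorted (1,3,3,4,7): b_i ≤ 3+i ∀i, a PF.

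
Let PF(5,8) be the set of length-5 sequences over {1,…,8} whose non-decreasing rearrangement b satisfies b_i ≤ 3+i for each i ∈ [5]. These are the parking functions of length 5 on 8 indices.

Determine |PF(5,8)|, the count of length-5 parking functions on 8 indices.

Count = 4·9^4 = 4×6561 = 26244 [KW]
One tuple (4,2,1,7,2) → sorted (1,2,2,4,7): b_i ≤ 3+i ∀i, a PF.

26244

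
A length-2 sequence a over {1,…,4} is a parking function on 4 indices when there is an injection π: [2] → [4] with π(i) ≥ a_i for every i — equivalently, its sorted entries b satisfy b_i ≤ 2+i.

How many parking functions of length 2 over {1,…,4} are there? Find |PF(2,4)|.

15

|PF| = 3·5^1 = 3·5 = 15
E.g. (1,1) → sorted (1,1): b_i ≤ 2+i ∀i, a PF.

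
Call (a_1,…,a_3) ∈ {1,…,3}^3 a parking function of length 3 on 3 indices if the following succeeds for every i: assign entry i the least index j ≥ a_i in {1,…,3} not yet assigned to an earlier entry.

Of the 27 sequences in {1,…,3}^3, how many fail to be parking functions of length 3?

Count = (4−3)·4^(3−1) = 1×16 = 16
Example (2,3,3) → sorted (2,3,3): b_1=2>1, not a PF.
3^3 − 16 = 27 − 16 = 11

11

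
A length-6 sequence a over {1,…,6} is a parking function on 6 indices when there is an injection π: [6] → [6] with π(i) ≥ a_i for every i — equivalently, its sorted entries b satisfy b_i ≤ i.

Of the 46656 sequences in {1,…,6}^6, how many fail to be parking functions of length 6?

|PF| = 1·7^5 = 1×16807 = 16807 (Konheim–Weiss)
Example (4,5,5,6,2,3) → sorted (2,3,4,5,5,6): b_1=2>1, not a PF.
So 46656 − 16807 = 29849 fail.

29849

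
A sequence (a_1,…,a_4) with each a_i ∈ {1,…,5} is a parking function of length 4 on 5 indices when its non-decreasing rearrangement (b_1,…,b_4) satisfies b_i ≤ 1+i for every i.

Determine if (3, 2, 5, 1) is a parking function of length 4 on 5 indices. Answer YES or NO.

Sorted: b = (1, 2, 3, 5).
  b_1=1 ≤ 2
  b_2=2 ≤ 3
  b_3=3 ≤ 4
  b_4=5 ≤ 5
All bounds hold ⇒ YES

YES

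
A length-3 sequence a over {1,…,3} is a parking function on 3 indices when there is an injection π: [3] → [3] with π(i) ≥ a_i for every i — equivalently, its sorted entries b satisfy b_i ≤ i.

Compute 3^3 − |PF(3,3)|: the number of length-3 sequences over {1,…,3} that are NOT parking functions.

11

Count = (3+1−3)·(3+1)^{3−1} = 1 · 16 = 16 [KW]
E.g. (3,3,3) → sorted (3,3,3): b_1=3>1, not a PF.
3^3 − 16 = 27 − 16 = 11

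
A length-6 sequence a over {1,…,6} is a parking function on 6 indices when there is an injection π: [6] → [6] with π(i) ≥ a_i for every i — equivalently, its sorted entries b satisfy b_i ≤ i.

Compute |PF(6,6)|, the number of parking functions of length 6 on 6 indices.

|PF(6,6)| = (6−6+1)·(6+1)^(6−1) = 1·16807 = 16807
One tuple (1,1,4,3,6,5) → sorted (1,1,3,4,5,6): b_i ≤ i ∀i, a PF.

16807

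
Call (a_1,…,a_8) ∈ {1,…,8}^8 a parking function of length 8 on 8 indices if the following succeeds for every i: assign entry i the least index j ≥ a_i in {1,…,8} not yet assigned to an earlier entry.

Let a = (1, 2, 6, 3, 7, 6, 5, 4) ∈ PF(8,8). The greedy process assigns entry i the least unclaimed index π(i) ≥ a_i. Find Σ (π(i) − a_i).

Σπ = 36 ({1..8} each once); Σa = 1+2+6+3+7+6+5+4 = 34; disp = 36−34 = 2.

2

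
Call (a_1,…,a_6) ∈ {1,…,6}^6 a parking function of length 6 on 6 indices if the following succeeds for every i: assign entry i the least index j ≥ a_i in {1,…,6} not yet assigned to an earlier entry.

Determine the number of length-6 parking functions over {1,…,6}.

16807

Count = (6−6+1)·(6+1)^(6−1) = 1·16807 = 16807 (Konheim–Weiss)
Check (2,2,3,3,1,3) → sorted (1,2,2,3,3,3): b_i ≤ i ∀i, a PF.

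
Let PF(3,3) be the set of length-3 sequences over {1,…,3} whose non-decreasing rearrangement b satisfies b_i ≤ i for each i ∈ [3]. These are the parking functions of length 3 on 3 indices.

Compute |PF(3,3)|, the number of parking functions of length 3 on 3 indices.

16

|PF(3,3)| = 1·4^2 = 1×16 = 16 [KW]
Example (3,1,2) → sorted (1,2,3): b_i ≤ i ∀i, a PF.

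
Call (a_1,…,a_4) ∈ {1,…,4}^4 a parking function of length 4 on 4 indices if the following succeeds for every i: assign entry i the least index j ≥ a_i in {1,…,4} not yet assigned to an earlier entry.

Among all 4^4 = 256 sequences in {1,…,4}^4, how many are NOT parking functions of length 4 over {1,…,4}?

131

Count = (4−4+1)·(4+1)^(4−1) = 1 · 125 = 125 [KW]
E.g. (4,3,4,2) → sorted (2,3,4,4): b_1=2>1, not a PF.
4^4 − 125 = 256 − 125 = 131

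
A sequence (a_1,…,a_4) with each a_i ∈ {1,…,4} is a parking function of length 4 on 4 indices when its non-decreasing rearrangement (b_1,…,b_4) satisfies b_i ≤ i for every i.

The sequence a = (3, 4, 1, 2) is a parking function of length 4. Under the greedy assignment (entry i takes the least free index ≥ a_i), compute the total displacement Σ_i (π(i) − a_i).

Σπ = 10 ({1..4} each once); Σa = 3+4+1+2 = 10; disp = 10−10 = 0.

0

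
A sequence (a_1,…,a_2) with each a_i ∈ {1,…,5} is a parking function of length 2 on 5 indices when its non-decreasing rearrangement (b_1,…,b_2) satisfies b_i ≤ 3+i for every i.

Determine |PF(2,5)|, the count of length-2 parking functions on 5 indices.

24

Count = (5−2+1)·(5+1)^(2−1) = 4 · 6 = 24 [KW]
Check (4,5) → sorted (4,5): b_i ≤ 3+i ∀i, a PF.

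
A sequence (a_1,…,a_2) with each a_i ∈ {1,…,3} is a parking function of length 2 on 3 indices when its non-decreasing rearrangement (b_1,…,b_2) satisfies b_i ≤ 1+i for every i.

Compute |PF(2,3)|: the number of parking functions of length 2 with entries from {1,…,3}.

|PF(2,3)| = (3−2+1)·(3+1)^(2−1) = 2 · 4 = 8
Example (2,3) → sorted (2,3): b_i ≤ 1+i ∀i, a PF.

8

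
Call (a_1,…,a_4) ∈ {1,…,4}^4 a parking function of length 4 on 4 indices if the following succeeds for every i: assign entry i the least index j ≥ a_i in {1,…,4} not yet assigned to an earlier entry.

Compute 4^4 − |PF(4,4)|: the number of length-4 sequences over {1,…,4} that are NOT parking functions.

|PF(4,4)| = (4+1−4)·(4+1)^{4−1} = 1×125 = 125 (Konheim–Weiss)
E.g. (2,2,3,3) → sorted (2,2,3,3): b_1=2>1, not a PF.
4^4 − 125 = 256 − 125 = 131

131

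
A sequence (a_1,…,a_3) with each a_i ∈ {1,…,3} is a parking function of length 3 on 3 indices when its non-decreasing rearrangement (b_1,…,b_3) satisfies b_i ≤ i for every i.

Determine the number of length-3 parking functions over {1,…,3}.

16

#PF = (3−3+1)·(3+1)^(3−1) = 1 · 16 = 16 [KW]
E.g. (1,2,2) → sorted (1,2,2): b_i ≤ i ∀i, a PF.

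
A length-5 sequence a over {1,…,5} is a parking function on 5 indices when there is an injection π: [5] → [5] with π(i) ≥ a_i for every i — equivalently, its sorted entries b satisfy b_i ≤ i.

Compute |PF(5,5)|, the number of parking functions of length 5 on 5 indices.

1296

|PF| = (5+1−5)·(5+1)^{5−1} = 1 · 1296 = 1296 (Pollak)
Example (5,4,2,1,1) → sorted (1,1,2,4,5): b_i ≤ i ∀i, a PF.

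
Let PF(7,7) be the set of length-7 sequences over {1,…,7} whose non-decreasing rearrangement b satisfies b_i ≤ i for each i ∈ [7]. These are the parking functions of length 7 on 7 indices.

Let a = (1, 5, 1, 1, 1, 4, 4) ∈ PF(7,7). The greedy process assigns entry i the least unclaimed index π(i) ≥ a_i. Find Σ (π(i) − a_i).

11

Σπ = 7·8/2 = 28 (π permutes [7]); Σa = 1+5+1+1+1+4+4 = 17; disp = 28−17 = 11.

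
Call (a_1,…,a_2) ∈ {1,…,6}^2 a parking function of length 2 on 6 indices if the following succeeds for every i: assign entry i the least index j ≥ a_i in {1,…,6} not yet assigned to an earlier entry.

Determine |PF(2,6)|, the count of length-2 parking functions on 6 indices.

|PF(2,6)| = (6−2+1)·(6+1)^(2−1) = 5×7 = 35 (Konheim–Weiss)
One tuple (2,3) → sorted (2,3): b_i ≤ 4+i ∀i, a PF.

35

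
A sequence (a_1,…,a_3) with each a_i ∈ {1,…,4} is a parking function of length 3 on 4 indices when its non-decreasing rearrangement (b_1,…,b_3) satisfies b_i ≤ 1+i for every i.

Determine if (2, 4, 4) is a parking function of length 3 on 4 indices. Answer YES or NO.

NO

Order a: b = (2, 4, 4).
  b_1=2 ≤ 2
  b_2=4 > 3
  fails at i=2 ⇒ NO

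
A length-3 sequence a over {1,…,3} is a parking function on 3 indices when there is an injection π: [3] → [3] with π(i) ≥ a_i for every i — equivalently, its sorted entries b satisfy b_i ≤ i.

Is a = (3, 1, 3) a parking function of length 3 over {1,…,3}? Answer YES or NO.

Rearranged: b = (1, 3, 3).
  b_1=1 ≤ 1
  b_2=3 > 2
  fails at i=2 ⇒ NO

NO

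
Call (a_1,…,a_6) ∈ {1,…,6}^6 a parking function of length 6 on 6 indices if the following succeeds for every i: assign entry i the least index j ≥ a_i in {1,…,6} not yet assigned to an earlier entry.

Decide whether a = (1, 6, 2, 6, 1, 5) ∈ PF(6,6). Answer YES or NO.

NO

Rearranged: b = (1, 1, 2, 5, 6, 6).
  b_1=1 ≤ 1
  b_2=1 ≤ 2
  b_3=2 ≤ 3
  b_4=5 > 4
  fails at i=4 ⇒ NO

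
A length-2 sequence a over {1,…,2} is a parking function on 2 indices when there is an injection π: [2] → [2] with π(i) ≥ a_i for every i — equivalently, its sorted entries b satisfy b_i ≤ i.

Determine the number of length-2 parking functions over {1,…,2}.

|PF(2,2)| = (2+1−2)·(2+1)^{2−1} = 1 · 3 = 3 [KW]
E.g. (1,2) → sorted (1,2): b_i ≤ i ∀i, a PF.

3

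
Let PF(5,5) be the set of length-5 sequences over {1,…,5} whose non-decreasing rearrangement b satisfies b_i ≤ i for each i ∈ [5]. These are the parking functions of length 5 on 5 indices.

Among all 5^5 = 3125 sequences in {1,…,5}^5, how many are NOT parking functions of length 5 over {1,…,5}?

1829

Count = (5−5+1)·(5+1)^(5−1) = 1×1296 = 1296 (Konheim–Weiss)
One tuple (3,5,5,4,5) → sorted (3,4,5,5,5): b_1=3>1, not a PF.
So 3125 − 1296 = 1829 fail.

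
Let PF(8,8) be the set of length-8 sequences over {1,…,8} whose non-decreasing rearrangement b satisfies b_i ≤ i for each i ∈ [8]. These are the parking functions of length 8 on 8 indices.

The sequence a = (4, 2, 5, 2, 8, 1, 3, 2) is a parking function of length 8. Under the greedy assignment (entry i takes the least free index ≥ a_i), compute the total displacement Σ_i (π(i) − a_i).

9

Σπ(i) = 1+…+8 = 36; Σa = 4+2+5+2+8+1+3+2 = 27; disp = 36−27 = 9.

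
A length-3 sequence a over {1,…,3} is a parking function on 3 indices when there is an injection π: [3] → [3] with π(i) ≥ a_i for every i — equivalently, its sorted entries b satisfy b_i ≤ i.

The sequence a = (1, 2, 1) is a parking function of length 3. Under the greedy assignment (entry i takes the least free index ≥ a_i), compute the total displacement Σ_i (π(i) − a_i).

Σπ = 3·4/2 = 6 (π permutes [3]); Σa = 1+2+1 = 4; disp = 6−4 = 2.

2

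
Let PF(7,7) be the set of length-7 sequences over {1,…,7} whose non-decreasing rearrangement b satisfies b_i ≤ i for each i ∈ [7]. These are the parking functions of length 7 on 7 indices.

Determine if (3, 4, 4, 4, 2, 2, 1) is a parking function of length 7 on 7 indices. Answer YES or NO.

Sorted: b = (1, 2, 2, 3, 4, 4, 4).
  b_1=1 ≤ 1
  b_2=2 ≤ 2
  b_3=2 ≤ 3
  b_4=3 ≤ 4
  b_5=4 ≤ 5
  b_6=4 ≤ 6
  b_7=4 ≤ 7
All bounds hold ⇒ YES

YES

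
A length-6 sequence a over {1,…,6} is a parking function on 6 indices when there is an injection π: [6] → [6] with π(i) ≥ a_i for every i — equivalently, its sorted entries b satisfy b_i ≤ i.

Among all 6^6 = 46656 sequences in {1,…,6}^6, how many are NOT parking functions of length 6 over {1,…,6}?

Count = (6−6+1)·(6+1)^(6−1) = 1·16807 = 16807
Example (5,6,5,4,3,6) → sorted (3,4,5,5,6,6): b_1=3>1, not a PF.
So 46656 − 16807 = 29849 fail.

29849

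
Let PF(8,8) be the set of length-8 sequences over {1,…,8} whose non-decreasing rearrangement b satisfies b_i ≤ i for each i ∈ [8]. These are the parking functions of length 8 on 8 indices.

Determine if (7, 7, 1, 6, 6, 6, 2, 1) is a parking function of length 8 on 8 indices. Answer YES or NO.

NO

Sorted: b = (1, 1, 2, 6, 6, 6, 7, 7).
  b_1=1 ≤ 1
  b_2=1 ≤ 2
  b_3=2 ≤ 3
  b_4=6 > 4
  fails at i=4 ⇒ NO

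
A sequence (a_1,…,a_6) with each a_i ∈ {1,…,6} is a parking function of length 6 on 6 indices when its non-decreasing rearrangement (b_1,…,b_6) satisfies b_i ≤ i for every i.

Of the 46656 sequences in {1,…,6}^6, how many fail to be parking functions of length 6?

29849

Count = (6−6+1)·(6+1)^(6−1) = 1·16807 = 16807
E.g. (4,1,6,1,5,5) → sorted (1,1,4,5,5,6): b_3=4>3, not a PF.
Total 46656; non-PF = 46656−16807 = 29849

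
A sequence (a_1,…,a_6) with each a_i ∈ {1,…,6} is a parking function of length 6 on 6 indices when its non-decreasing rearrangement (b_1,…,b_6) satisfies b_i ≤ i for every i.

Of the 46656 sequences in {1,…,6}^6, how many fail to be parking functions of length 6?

|PF(6,6)| = (6−6+1)·(6+1)^(6−1) = 1×16807 = 16807 (Pollak)
Check (6,5,4,4,5,4) → sorted (4,4,4,5,5,6): b_1=4>1, not a PF.
So 46656 − 16807 = 29849 fail.

29849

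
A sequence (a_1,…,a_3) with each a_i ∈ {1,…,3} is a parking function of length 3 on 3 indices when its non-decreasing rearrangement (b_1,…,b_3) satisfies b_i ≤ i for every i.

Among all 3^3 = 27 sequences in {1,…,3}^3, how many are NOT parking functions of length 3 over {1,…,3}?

11

Count = (3+1−3)·(3+1)^{3−1} = 1 · 16 = 16 [KW]
Example (2,3,3) → sorted (2,3,3): b_1=2>1, not a PF.
So 27 − 16 = 11 fail.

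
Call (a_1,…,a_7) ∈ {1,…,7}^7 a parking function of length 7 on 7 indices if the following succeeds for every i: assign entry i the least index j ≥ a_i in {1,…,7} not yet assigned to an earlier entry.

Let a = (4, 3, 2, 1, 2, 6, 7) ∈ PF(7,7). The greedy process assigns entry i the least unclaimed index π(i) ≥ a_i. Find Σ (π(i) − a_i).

3

Σπ = 7·8/2 = 28 (π permutes [7]); Σa = 4+3+2+1+2+6+7 = 25; disp = 28−25 = 3.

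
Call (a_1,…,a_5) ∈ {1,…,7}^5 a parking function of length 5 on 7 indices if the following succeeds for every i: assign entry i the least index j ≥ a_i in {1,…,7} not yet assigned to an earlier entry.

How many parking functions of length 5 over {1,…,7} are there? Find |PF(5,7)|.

12288

#PF = (8−5)·8^(5−1) = 3 · 4096 = 12288 (Konheim–Weiss)
E.g. (7,1,6,4,5) → sorted (1,4,5,6,7): b_i ≤ 2+i ∀i, a PF.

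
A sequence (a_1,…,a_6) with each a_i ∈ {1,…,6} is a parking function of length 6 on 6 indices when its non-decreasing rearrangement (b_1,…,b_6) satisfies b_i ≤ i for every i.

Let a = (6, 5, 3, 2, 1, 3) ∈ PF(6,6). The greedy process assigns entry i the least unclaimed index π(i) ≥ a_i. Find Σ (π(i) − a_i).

1

Σπ = 21 ({1..6} each once); Σa = 6+5+3+2+1+3 = 20; disp = 21−20 = 1.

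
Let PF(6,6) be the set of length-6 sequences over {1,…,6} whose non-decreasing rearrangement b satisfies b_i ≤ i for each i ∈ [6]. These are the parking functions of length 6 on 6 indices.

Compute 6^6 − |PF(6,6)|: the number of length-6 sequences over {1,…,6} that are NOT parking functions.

Count = (6+1−6)·(6+1)^{6−1} = 1×16807 = 16807 (Pollak)
E.g. (3,3,5,4,6,6) → sorted (3,3,4,5,6,6): b_1=3>1, not a PF.
So 46656 − 16807 = 29849 fail.

29849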